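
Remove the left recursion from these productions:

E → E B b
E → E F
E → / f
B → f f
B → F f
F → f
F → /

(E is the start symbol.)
E → / f E'
E' → B b E'
E' → F E'
E' → ε
B → f f
B → F f
F → f
F → /

E is directly left-recursive. The standard transformation for
  A → A α₁ | ... | A α_m | β₁ | ... | β_n
is
  A  → β₁ A' | ... | β_n A'
  A' → α₁ A' | ... | α_m A' | ε

E → / f becomes E → / f E'
E → E B b becomes E' → B b E'
E → E F becomes E' → F E'
Add E' → ε

Productions for other non-terminals are unchanged:
  B → f f
  B → F f
  F → f
  F → /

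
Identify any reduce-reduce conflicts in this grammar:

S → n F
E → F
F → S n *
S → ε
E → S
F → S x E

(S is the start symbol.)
A reduce-reduce conflict occurs when an LR(0) state has two complete items [A → α .] and [B → β .] — both call for a reduction, and with no lookahead the parser cannot choose between them.

Augment with S' → S and build the canonical LR(0) collection (I0 = CLOSURE({[S' → . S]}), then GOTO on every symbol after a dot until no new states appear). It has 11 states:
  I0: { [S → . n F], [S → .], [S' → . S] }  — shift, reduce
  I1: { [S' → S .] }  — accept
  I2: { [F → . S n *], [F → . S x E], [S → . n F], [S → .], [S → n . F] }  — shift, reduce
  I3: { [S → n F .] }  — reduce
  I4: { [F → S . n *], [F → S . x E] }  — shift
  I5: { [F → S n . *] }  — shift
  I6: { [E → . F], [E → . S], [F → . S n *], [F → . S x E], [F → S x . E], [S → . n F], [S → .] }  — shift, reduce
  I7: { [F → S x E .] }  — reduce
  I8: { [E → F .] }  — reduce
  I9: { [E → S .], [F → S . n *], [F → S . x E] }  — shift, reduce
  I10: { [F → S n * .] }  — reduce

No state contains more than one complete item.

Answer: No reduce-reduce conflicts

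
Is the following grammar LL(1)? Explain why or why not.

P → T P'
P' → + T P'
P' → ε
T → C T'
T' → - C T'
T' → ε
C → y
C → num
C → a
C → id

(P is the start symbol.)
A grammar is LL(1) if for each non-terminal N with multiple productions, the predict sets of those productions are pairwise disjoint, where PREDICT(N → α) = (FIRST(α) \ {ε}) ∪ (FOLLOW(N) if α ⇒* ε).

Relevant sets:
  FOLLOW(P') = { $ }
  FOLLOW(T') = { $, '+' }

For P':
  PREDICT(P' → '+' T P') = { '+' }
  PREDICT(P' → ε) = { $ }
For T':
  PREDICT(T' → '-' C T') = { '-' }
  PREDICT(T' → ε) = { $, '+' }
For C:
  PREDICT(C → y) = { 'y' }
  PREDICT(C → num) = { 'num' }
  PREDICT(C → a) = { 'a' }
  PREDICT(C → id) = { 'id' }
P, T have a single production, so nothing to check there.

All predict sets are disjoint. The grammar IS LL(1).

Answer: Yes, the grammar is LL(1).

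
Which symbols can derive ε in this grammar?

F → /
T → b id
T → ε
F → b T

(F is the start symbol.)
{ 'T' }

A non-terminal is nullable if it can derive ε (the empty string): either it has an ε-production, or it has a production whose right-hand side consists entirely of nullable non-terminals.

ε-productions: T → ε
So T is immediately nullable.
No further non-terminal can be added: every production for the remaining non-terminals contains a terminal or a non-nullable non-terminal.
Nullable = { 'T' }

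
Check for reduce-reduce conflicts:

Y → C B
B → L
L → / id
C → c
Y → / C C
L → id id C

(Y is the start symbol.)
No reduce-reduce conflicts

A reduce-reduce conflict occurs when an LR(0) state has two complete items [A → α .] and [B → β .] — both call for a reduction, and with no lookahead the parser cannot choose between them.

Augment with Y' → Y and build the canonical LR(0) collection (I0 = CLOSURE({[Y' → . Y]}), then GOTO on every symbol after a dot until no new states appear). It has 14 states:
  I0: { [C → . c], [Y → . / C C], [Y → . C B], [Y' → . Y] }  — shift
  I1: { [C → . c], [Y → / . C C] }  — shift
  I2: { [B → . L], [L → . / id], [L → . id id C], [Y → C . B] }  — shift
  I3: { [Y' → Y .] }  — accept
  I4: { [C → c .] }  — reduce
  I5: { [L → / . id] }  — shift
  I6: { [Y → C B .] }  — reduce
  I7: { [B → L .] }  — reduce
  I8: { [L → id . id C] }  — shift
  I9: { [C → . c], [L → id id . C] }  — shift
  I10: { [L → id id C .] }  — reduce
  I11: { [L → / id .] }  — reduce
  I12: { [C → . c], [Y → / C . C] }  — shift
  I13: { [Y → / C C .] }  — reduce

No state contains more than one complete item.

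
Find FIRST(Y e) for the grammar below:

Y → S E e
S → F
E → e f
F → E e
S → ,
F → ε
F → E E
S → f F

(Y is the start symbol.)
FIRST sets of the non-terminals involved (from the grammar, by fixed-point iteration):
  FIRST(Y) = { ',', 'e', 'f' }

To compute FIRST(Y e), process the symbols left to right:
Symbol Y is a non-terminal. Add FIRST(Y) \ {ε} = { ',', 'e', 'f' }
Y is not nullable (ε ∉ FIRST(Y)), so stop here.
FIRST(Y e) = { ',', 'e', 'f' }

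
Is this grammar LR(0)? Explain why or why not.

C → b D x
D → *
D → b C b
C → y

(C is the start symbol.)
Augment with C' → C and build the canonical LR(0) collection (I0 = CLOSURE({[C' → . C]}), then GOTO on every symbol after a dot until no new states appear). It has 10 states:
  I0: { [C → . b D x], [C → . y], [C' → . C] }  — shift
  I1: { [C' → C .] }  — accept
  I2: { [C → b . D x], [D → . *], [D → . b C b] }  — shift
  I3: { [C → y .] }  — reduce
  I4: { [D → * .] }  — reduce
  I5: { [C → b D . x] }  — shift
  I6: { [C → . b D x], [C → . y], [D → b . C b] }  — shift
  I7: { [D → b C . b] }  — shift
  I8: { [D → b C b .] }  — reduce
  I9: { [C → b D x .] }  — reduce

Every state is either a pure shift/goto state or contains exactly one complete item and nothing to shift — no conflicts. The grammar is LR(0).

Answer: Yes, the grammar is LR(0)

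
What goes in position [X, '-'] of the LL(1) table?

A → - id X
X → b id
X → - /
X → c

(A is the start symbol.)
X → - /

To find M[X, '-'], we find productions for X where '-' is in the predict set (PREDICT(N → α) = (FIRST(α) \ {ε}) ∪ (FOLLOW(N) if α ⇒* ε)).

X → b id: PREDICT = { 'b' }
X → - /: PREDICT = { '-' }
  '-' is in predict set, so this production goes in M[X, '-']
X → c: PREDICT = { 'c' }

M[X, '-'] = X → - /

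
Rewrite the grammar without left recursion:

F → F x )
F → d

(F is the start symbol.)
F → d F'
F' → x ) F'
F' → ε

F is directly left-recursive. The standard transformation for
  A → A α₁ | ... | A α_m | β₁ | ... | β_n
is
  A  → β₁ A' | ... | β_n A'
  A' → α₁ A' | ... | α_m A' | ε

F → d becomes F → d F'
F → F x ) becomes F' → x ) F'
Add F' → ε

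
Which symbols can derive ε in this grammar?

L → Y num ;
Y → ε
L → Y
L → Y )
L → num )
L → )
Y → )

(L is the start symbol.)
ε-productions: Y → ε
So Y is immediately nullable.
L → Y: every symbol on the right is nullable, so L is nullable too.
Every non-terminal is now nullable.
Nullable = { 'L', 'Y' }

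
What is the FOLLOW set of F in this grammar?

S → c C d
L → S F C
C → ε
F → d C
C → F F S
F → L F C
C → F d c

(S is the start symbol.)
To compute FOLLOW(F), find every occurrence of F on a right-hand side N → α F β: add FIRST(β) \ {ε}, and if β is empty or nullable also add FOLLOW(N). Iterate to a fixed point.

In L → S F C: F is followed by C, add FIRST(C) \ {ε} = { 'c', 'd' }
  C is nullable, so also add FOLLOW(L)
In C → F F S: F is followed by F S, add FIRST(F S) \ {ε} = { 'c', 'd' }
In C → F F S: F is followed by S, add FIRST(S) \ {ε} = { 'c' }
In F → L F C: F is followed by C, add FIRST(C) \ {ε} = { 'c', 'd' }
  C is nullable, so FOLLOW(F) is also included — that is the set being defined, nothing new
In C → F d c: F is followed by d c, add FIRST(d c) \ {ε} = { 'd' }

The FOLLOW sets referred to above (computed the same way, to a fixed point):
  FOLLOW(L) = { 'c', 'd' }

Taking the union: FOLLOW(F) = { 'c', 'd' }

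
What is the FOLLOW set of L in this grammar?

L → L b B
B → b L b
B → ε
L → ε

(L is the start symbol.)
To compute FOLLOW(L), find every occurrence of L on a right-hand side N → α L β: add FIRST(β) \ {ε}, and if β is empty or nullable also add FOLLOW(N). Iterate to a fixed point.

L is the start symbol, so $ ∈ FOLLOW(L).
In L → L b B: L is followed by b B, add FIRST(b B) \ {ε} = { 'b' }
In B → b L b: L is followed by b, add FIRST(b) \ {ε} = { 'b' }

Taking the union: FOLLOW(L) = { $, 'b' }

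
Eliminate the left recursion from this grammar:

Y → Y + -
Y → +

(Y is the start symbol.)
Y is directly left-recursive. The standard transformation for
  A → A α₁ | ... | A α_m | β₁ | ... | β_n
is
  A  → β₁ A' | ... | β_n A'
  A' → α₁ A' | ... | α_m A' | ε

Y → + becomes Y → + Y'
Y → Y + - becomes Y' → + - Y'
Add Y' → ε

Resulting grammar:
Y → + Y'
Y' → + - Y'
Y' → ε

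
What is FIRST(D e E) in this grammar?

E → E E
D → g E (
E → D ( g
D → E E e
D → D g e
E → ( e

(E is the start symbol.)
{ '(', 'g' }

FIRST sets of the non-terminals involved (from the grammar, by fixed-point iteration):
  FIRST(D) = { '(', 'g' }

To compute FIRST(D e E), process the symbols left to right:
Symbol D is a non-terminal. Add FIRST(D) \ {ε} = { '(', 'g' }
D is not nullable (ε ∉ FIRST(D)), so stop here.
FIRST(D e E) = { '(', 'g' }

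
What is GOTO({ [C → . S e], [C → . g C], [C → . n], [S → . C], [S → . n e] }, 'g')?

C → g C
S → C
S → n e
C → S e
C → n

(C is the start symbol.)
{ [C → . S e], [C → . g C], [C → . n], [C → g . C], [S → . C], [S → . n e] }

GOTO(I, 'g') = CLOSURE({ [A → αX.β] : [A → α.Xβ] ∈ I, X = 'g' })

Items with dot before 'g', with the dot advanced:
  [C → . g C] → [C → g . C]
Closure of the advanced items:
  [C → g . C] has the dot before C: add [C → . g C], [C → . S e], [C → . n]
  [C → . S e] has the dot before S: add [S → . C], [S → . n e]

GOTO = { [C → . S e], [C → . g C], [C → . n], [C → g . C], [S → . C], [S → . n e] }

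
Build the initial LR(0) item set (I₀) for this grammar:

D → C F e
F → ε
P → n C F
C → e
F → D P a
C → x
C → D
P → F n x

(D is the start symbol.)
{ [C → . D], [C → . e], [C → . x], [D → . C F e], [D' → . D] }

First, augment the grammar with D' → D
I₀ = CLOSURE({ [D' → . D] }):
  [D' → . D] has the dot before D: add [D → . C F e]
  [D → . C F e] has the dot before C: add [C → . e], [C → . x], [C → . D]
No further items can be added.

I₀ = { [C → . D], [C → . e], [C → . x], [D → . C F e], [D' → . D] }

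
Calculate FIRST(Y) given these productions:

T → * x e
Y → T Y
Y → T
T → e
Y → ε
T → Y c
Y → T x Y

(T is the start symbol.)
{ '*', 'c', 'e', ε }

FIRST sets of the other non-terminals involved (by the same procedure, iterated to a fixed point):
  FIRST(T) = { '*', 'c', 'e' }

From Y → T Y:
  - T is a non-terminal: add FIRST(T) \ {ε} = { '*', 'c', 'e' }
    T is not nullable, so stop
From Y → T:
  - T is a non-terminal: add FIRST(T) \ {ε} = { '*', 'c', 'e' }
    T is not nullable, so stop
From Y → ε:
  - ε-production, so ε ∈ FIRST(Y)
From Y → T x Y:
  - T is a non-terminal: add FIRST(T) \ {ε} = { '*', 'c', 'e' }
    T is not nullable, so stop

Collecting: FIRST(Y) = { '*', 'c', 'e', ε }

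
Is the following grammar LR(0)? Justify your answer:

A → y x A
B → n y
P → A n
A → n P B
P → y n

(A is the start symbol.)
Yes, the grammar is LR(0)

A grammar is LR(0) if no state in the canonical LR(0) collection has:
  - both a shift item (dot before a terminal) and a complete item (shift-reduce conflict), or
  - two or more complete items (reduce-reduce conflict; the accept item [A' → A .] counts as a complete item here).

Augment with A' → A and build the canonical LR(0) collection (I0 = CLOSURE({[A' → . A]}), then GOTO on every symbol after a dot until no new states appear). It has 14 states:
  I0: { [A → . n P B], [A → . y x A], [A' → . A] }  — shift
  I1: { [A' → A .] }  — accept
  I2: { [A → . n P B], [A → . y x A], [A → n . P B], [P → . A n], [P → . y n] }  — shift
  I3: { [A → y . x A] }  — shift
  I4: { [A → . n P B], [A → . y x A], [A → y x . A] }  — shift
  I5: { [A → y x A .] }  — reduce
  I6: { [P → A . n] }  — shift
  I7: { [A → n P . B], [B → . n y] }  — shift
  I8: { [A → y . x A], [P → y . n] }  — shift
  I9: { [P → y n .] }  — reduce
  I10: { [A → n P B .] }  — reduce
  I11: { [B → n . y] }  — shift
  I12: { [B → n y .] }  — reduce
  I13: { [P → A n .] }  — reduce

Every state is either a pure shift/goto state or contains exactly one complete item and nothing to shift — no conflicts. The grammar is LR(0).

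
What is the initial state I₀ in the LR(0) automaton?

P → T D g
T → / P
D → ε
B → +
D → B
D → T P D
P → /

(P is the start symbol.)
First, augment the grammar with P' → P
I₀ = CLOSURE({ [P' → . P] }):
  [P' → . P] has the dot before P: add [P → . T D g], [P → . /]
  [P → . T D g] has the dot before T: add [T → . / P]
No further items can be added.

I₀ = { [P → . /], [P → . T D g], [P' → . P], [T → . / P] }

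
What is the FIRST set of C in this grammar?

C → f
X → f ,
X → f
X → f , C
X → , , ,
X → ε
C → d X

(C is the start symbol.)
From C → f:
  - f is a terminal: add 'f' and stop
From C → d X:
  - d is a terminal: add 'd' and stop

Collecting: FIRST(C) = { 'd', 'f' }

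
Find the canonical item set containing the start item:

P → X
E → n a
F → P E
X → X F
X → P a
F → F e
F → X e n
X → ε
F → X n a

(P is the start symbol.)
{ [P → . X], [P' → . P], [X → . P a], [X → . X F], [X → .] }

First, augment the grammar with P' → P
I₀ = CLOSURE({ [P' → . P] }):
  [P' → . P] has the dot before P: add [P → . X]
  [P → . X] has the dot before X: add [X → . X F], [X → . P a], [X → .]
No further items can be added.

I₀ = { [P → . X], [P' → . P], [X → . P a], [X → . X F], [X → .] }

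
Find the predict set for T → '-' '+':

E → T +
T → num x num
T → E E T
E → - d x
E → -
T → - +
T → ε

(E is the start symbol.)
{ '-' }

PREDICT(T → '-' '+') = (FIRST(RHS) \ {ε}) ∪ (FOLLOW(T) if ε ∈ FIRST(RHS), i.e. RHS ⇒* ε)
FIRST('-' '+') = { '-' }
ε ∉ FIRST('-' '+'), so FOLLOW(T) is not added.
PREDICT(T → '-' '+') = { '-' }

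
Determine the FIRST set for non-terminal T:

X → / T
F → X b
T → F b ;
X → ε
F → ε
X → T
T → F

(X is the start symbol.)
To compute FIRST(T), examine every production with T on the left-hand side, reading each right-hand side left to right until a non-nullable symbol is reached.

FIRST sets of the other non-terminals involved (by the same procedure, iterated to a fixed point):
  FIRST(F) = { '/', 'b', ε }

From T → F b ;:
  - F is a non-terminal: add FIRST(F) \ {ε} = { '/', 'b' }
    F is nullable, so continue to the next symbol
  - b is a terminal: add 'b' and stop
From T → F:
  - F is a non-terminal: add FIRST(F) \ {ε} = { '/', 'b' }
    F is nullable and nothing follows, so the whole right-hand side can vanish: ε ∈ FIRST(T)

Collecting: FIRST(T) = { '/', 'b', ε }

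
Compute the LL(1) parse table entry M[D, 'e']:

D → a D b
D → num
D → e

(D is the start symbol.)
D → e

To find M[D, 'e'], we find productions for D where 'e' is in the predict set (PREDICT(N → α) = (FIRST(α) \ {ε}) ∪ (FOLLOW(N) if α ⇒* ε)).

D → a D b: PREDICT = { 'a' }
D → num: PREDICT = { 'num' }
D → e: PREDICT = { 'e' }
  'e' is in predict set, so this production goes in M[D, 'e']

M[D, 'e'] = D → e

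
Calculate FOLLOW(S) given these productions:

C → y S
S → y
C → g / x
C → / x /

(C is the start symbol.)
To compute FOLLOW(S), find every occurrence of S on a right-hand side N → α S β: add FIRST(β) \ {ε}, and if β is empty or nullable also add FOLLOW(N). Iterate to a fixed point.

In C → y S: S is at the end, add FOLLOW(C)

The FOLLOW sets referred to above (computed the same way, to a fixed point):
  FOLLOW(C) = { $ }

Taking the union: FOLLOW(S) = { $ }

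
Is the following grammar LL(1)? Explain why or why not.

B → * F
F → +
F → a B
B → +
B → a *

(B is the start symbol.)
Yes, the grammar is LL(1).

For B:
  PREDICT(B → '*' F) = { '*' }
  PREDICT(B → '+') = { '+' }
  PREDICT(B → a '*') = { 'a' }
For F:
  PREDICT(F → '+') = { '+' }
  PREDICT(F → a B) = { 'a' }

All predict sets are disjoint. The grammar IS LL(1).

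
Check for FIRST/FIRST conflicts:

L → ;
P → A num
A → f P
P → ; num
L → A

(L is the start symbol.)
No FIRST/FIRST conflicts.

A FIRST/FIRST conflict occurs when two productions N → α and N → β for the same non-terminal have FIRST(α) ∩ FIRST(β) ≠ ∅ (with ε ∈ FIRST of a nullable right-hand side, so two nullable alternatives also conflict).

FIRST sets of the non-terminals at (or reachable through a nullable prefix from) the front of some alternative:
  FIRST(A) = { 'f' }

Productions for L:
  L → ;: FIRST = { ';' }
  L → A: FIRST = { 'f' }
Productions for P:
  P → A num: FIRST = { 'f' }
  P → ; num: FIRST = { ';' }
A has only one production, so no FIRST/FIRST conflict is possible there.

All alternatives of each non-terminal have pairwise disjoint FIRST sets.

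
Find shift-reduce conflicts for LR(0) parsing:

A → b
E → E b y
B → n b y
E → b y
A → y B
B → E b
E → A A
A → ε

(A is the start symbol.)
A shift-reduce conflict occurs when an LR(0) state has both:
  - a complete (reduce) item [A → α .] (dot at the end), and
  - a shift item [B → β . c γ] (dot before a terminal).

Augment with A' → A and build the canonical LR(0) collection (I0 = CLOSURE({[A' → . A]}), then GOTO on every symbol after a dot until no new states appear). It has 15 states:
  I0: { [A → . b], [A → . y B], [A → .], [A' → . A] }  — shift, reduce
  I1: { [A' → A .] }  — accept
  I2: { [A → b .] }  — reduce
  I3: { [A → . b], [A → . y B], [A → .], [A → y . B], [B → . E b], [B → . n b y], [E → . A A], [E → . E b y], [E → . b y] }  — shift, reduce
  I4: { [A → . b], [A → . y B], [A → .], [E → A . A] }  — shift, reduce
  I5: { [A → y B .] }  — reduce
  I6: { [B → E . b], [E → E . b y] }  — shift
  I7: { [A → b .], [E → b . y] }  — shift, reduce
  I8: { [B → n . b y] }  — shift
  I9: { [B → n b . y] }  — shift
  I10: { [B → n b y .] }  — reduce
  I11: { [E → b y .] }  — reduce
  I12: { [B → E b .], [E → E b . y] }  — shift, reduce
  I13: { [E → E b y .] }  — reduce
  I14: { [E → A A .] }  — reduce

I0 contains reduce item [A → .] and shift items [A → . b], [A → . y B] — shift-reduce conflict.
I3 contains reduce item [A → .] and shift items [A → . b], [A → . y B], [B → . n b y], [E → . b y] — shift-reduce conflict.
I4 contains reduce item [A → .] and shift items [A → . b], [A → . y B] — shift-reduce conflict.
I7 contains reduce item [A → b .] and shift item [E → b . y] — shift-reduce conflict.
I12 contains reduce item [B → E b .] and shift item [E → E b . y] — shift-reduce conflict.

Answer: Yes — I0: [A → .] vs [A → . b]; I3: [A → .] vs [A → . b]; I4: [A → .] vs [A → . b]; I7: [A → b .] vs [E → b . y]; I12: [B → E b .] vs [E → E b . y]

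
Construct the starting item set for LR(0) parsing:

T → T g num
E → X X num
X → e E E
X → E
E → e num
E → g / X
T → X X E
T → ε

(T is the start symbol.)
First, augment the grammar with T' → T
I₀ = CLOSURE({ [T' → . T] }):
  [T' → . T] has the dot before T: add [T → . T g num], [T → . X X E], [T → .]
  [T → . X X E] has the dot before X: add [X → . e E E], [X → . E]
  [X → . E] has the dot before E: add [E → . X X num], [E → . e num], [E → . g / X]
No further items can be added.

I₀ = { [E → . X X num], [E → . e num], [E → . g / X], [T → . T g num], [T → . X X E], [T → .], [T' → . T], [X → . E], [X → . e E E] }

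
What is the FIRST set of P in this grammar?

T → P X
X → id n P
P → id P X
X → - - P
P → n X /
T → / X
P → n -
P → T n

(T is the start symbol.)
FIRST sets of the other non-terminals involved (by the same procedure, iterated to a fixed point):
  FIRST(T) = { '/', 'id', 'n' }

From P → id P X:
  - id is a terminal: add 'id' and stop
From P → n X /:
  - n is a terminal: add 'n' and stop
From P → n -:
  - n is a terminal: add 'n' and stop
From P → T n:
  - T is a non-terminal: add FIRST(T) \ {ε} = { '/', 'id', 'n' }
    T is not nullable, so stop

Collecting: FIRST(P) = { '/', 'id', 'n' }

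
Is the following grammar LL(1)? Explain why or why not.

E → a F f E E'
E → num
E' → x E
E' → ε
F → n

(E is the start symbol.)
No. Predict set conflict for E': { 'x' }

A grammar is LL(1) if for each non-terminal N with multiple productions, the predict sets of those productions are pairwise disjoint, where PREDICT(N → α) = (FIRST(α) \ {ε}) ∪ (FOLLOW(N) if α ⇒* ε).

Relevant sets:
  FOLLOW(E') = { $, 'x' }

For E:
  PREDICT(E → a F f E E') = { 'a' }
  PREDICT(E → num) = { 'num' }
For E':
  PREDICT(E' → x E) = { 'x' }
  PREDICT(E' → ε) = { $, 'x' }
F has a single production, so nothing to check there.

Conflict found: Predict set conflict for E': { 'x' }
The grammar is NOT LL(1).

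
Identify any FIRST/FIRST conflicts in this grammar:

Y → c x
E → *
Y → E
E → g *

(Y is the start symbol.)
A FIRST/FIRST conflict occurs when two productions N → α and N → β for the same non-terminal have FIRST(α) ∩ FIRST(β) ≠ ∅ (with ε ∈ FIRST of a nullable right-hand side, so two nullable alternatives also conflict).

FIRST sets of the non-terminals at (or reachable through a nullable prefix from) the front of some alternative:
  FIRST(E) = { '*', 'g' }

Productions for Y:
  Y → c x: FIRST = { 'c' }
  Y → E: FIRST = { '*', 'g' }
Productions for E:
  E → *: FIRST = { '*' }
  E → g *: FIRST = { 'g' }

All alternatives of each non-terminal have pairwise disjoint FIRST sets.

Answer: No FIRST/FIRST conflicts.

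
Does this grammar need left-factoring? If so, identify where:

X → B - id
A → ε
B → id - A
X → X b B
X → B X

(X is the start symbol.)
Left-factoring is needed when two productions for the same non-terminal
share a common prefix on the right-hand side.

Productions for X:
  X → B - id
  X → X b B
  X → B X

Found common prefix 'B' in productions for X

Answer: Yes, X has productions with common prefix 'B'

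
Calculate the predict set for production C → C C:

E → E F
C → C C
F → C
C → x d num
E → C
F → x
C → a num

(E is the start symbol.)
{ 'a', 'x' }

PREDICT(C → C C) = (FIRST(RHS) \ {ε}) ∪ (FOLLOW(C) if ε ∈ FIRST(RHS), i.e. RHS ⇒* ε)
FIRST(C) = { 'a', 'x' }
FIRST(C C) = { 'a', 'x' }
ε ∉ FIRST(C C), so FOLLOW(C) is not added.
PREDICT(C → C C) = { 'a', 'x' }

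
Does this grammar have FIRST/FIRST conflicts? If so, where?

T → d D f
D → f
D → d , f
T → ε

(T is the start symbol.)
No FIRST/FIRST conflicts.

A FIRST/FIRST conflict occurs when two productions N → α and N → β for the same non-terminal have FIRST(α) ∩ FIRST(β) ≠ ∅ (with ε ∈ FIRST of a nullable right-hand side, so two nullable alternatives also conflict).

Productions for T:
  T → d D f: FIRST = { 'd' }
  T → ε: FIRST = { ε }
Productions for D:
  D → f: FIRST = { 'f' }
  D → d , f: FIRST = { 'd' }

All alternatives of each non-terminal have pairwise disjoint FIRST sets.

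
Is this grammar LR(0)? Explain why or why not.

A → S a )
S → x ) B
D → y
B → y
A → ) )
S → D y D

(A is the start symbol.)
A grammar is LR(0) if no state in the canonical LR(0) collection has:
  - both a shift item (dot before a terminal) and a complete item (shift-reduce conflict), or
  - two or more complete items (reduce-reduce conflict; the accept item [A' → A .] counts as a complete item here).

Augment with A' → A and build the canonical LR(0) collection (I0 = CLOSURE({[A' → . A]}), then GOTO on every symbol after a dot until no new states appear). It has 15 states:
  I0: { [A → . ) )], [A → . S a )], [A' → . A], [D → . y], [S → . D y D], [S → . x ) B] }  — shift
  I1: { [A → ) . )] }  — shift
  I2: { [A' → A .] }  — accept
  I3: { [S → D . y D] }  — shift
  I4: { [A → S . a )] }  — shift
  I5: { [S → x . ) B] }  — shift
  I6: { [D → y .] }  — reduce
  I7: { [B → . y], [S → x ) . B] }  — shift
  I8: { [S → x ) B .] }  — reduce
  I9: { [B → y .] }  — reduce
  I10: { [A → S a . )] }  — shift
  I11: { [A → S a ) .] }  — reduce
  I12: { [D → . y], [S → D y . D] }  — shift
  I13: { [S → D y D .] }  — reduce
  I14: { [A → ) ) .] }  — reduce

Every state is either a pure shift/goto state or contains exactly one complete item and nothing to shift — no conflicts. The grammar is LR(0).

Answer: Yes, the grammar is LR(0)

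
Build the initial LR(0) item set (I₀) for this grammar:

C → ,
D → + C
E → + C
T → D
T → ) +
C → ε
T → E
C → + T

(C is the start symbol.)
{ [C → . + T], [C → . ,], [C → .], [C' → . C] }

First, augment the grammar with C' → C
I₀ = CLOSURE({ [C' → . C] }):
  [C' → . C] has the dot before C: add [C → . ,], [C → .], [C → . + T]
No further items can be added.

I₀ = { [C → . + T], [C → . ,], [C → .], [C' → . C] }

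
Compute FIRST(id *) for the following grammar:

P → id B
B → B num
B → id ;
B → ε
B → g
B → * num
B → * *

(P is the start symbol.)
To compute FIRST(id *), process the symbols left to right:
Symbol id is a terminal. Add 'id' and stop.
FIRST(id *) = { 'id' }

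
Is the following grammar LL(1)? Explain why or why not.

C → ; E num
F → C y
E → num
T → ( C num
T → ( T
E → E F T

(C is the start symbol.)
No. Predict set conflict for E: { 'num' }

A grammar is LL(1) if for each non-terminal N with multiple productions, the predict sets of those productions are pairwise disjoint, where PREDICT(N → α) = (FIRST(α) \ {ε}) ∪ (FOLLOW(N) if α ⇒* ε).

Relevant sets:
  FIRST(E) = { 'num' }

For E:
  PREDICT(E → num) = { 'num' }
  PREDICT(E → E F T) = { 'num' }
For T:
  PREDICT(T → '(' C num) = { '(' }
  PREDICT(T → '(' T) = { '(' }
C, F have a single production, so nothing to check there.

Conflict found: Predict set conflict for E: { 'num' }
The grammar is NOT LL(1).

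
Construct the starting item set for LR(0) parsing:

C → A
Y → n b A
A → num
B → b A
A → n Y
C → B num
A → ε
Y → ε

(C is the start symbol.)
First, augment the grammar with C' → C
I₀ = CLOSURE({ [C' → . C] }):
  [C' → . C] has the dot before C: add [C → . A], [C → . B num]
  [C → . A] has the dot before A: add [A → . num], [A → . n Y], [A → .]
  [C → . B num] has the dot before B: add [B → . b A]
No further items can be added.

I₀ = { [A → . n Y], [A → . num], [A → .], [B → . b A], [C → . A], [C → . B num], [C' → . C] }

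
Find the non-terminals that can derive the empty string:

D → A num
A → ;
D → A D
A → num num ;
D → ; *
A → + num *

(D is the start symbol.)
None

A non-terminal is nullable if it can derive ε (the empty string): either it has an ε-production, or it has a production whose right-hand side consists entirely of nullable non-terminals.

There are no ε-productions, so no non-terminal can derive ε.
No non-terminals are nullable.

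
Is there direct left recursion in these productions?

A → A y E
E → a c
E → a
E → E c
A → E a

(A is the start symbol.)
A → A y E: LEFT RECURSIVE (starts with A)
E → a c: starts with a
E → a: starts with a
E → E c: LEFT RECURSIVE (starts with E)
A → E a: starts with E

The grammar has direct left recursion on: A, E.

Answer: Yes, A, E are left-recursive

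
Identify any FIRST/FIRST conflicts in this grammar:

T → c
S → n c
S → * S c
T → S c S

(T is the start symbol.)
A FIRST/FIRST conflict occurs when two productions N → α and N → β for the same non-terminal have FIRST(α) ∩ FIRST(β) ≠ ∅ (with ε ∈ FIRST of a nullable right-hand side, so two nullable alternatives also conflict).

FIRST sets of the non-terminals at (or reachable through a nullable prefix from) the front of some alternative:
  FIRST(S) = { '*', 'n' }

Productions for T:
  T → c: FIRST = { 'c' }
  T → S c S: FIRST = { '*', 'n' }
Productions for S:
  S → n c: FIRST = { 'n' }
  S → * S c: FIRST = { '*' }

All alternatives of each non-terminal have pairwise disjoint FIRST sets.

Answer: No FIRST/FIRST conflicts.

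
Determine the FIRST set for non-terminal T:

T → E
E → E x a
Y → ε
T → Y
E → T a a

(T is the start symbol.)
To compute FIRST(T), examine every production with T on the left-hand side, reading each right-hand side left to right until a non-nullable symbol is reached.

FIRST sets of the other non-terminals involved (by the same procedure, iterated to a fixed point):
  FIRST(E) = { 'a' }
  FIRST(Y) = { ε }

From T → E:
  - E is a non-terminal: add FIRST(E) \ {ε} = { 'a' }
    E is not nullable, so stop
From T → Y:
  - Y is a non-terminal: add FIRST(Y) \ {ε} = { }
    Y is nullable and nothing follows, so the whole right-hand side can vanish: ε ∈ FIRST(T)

Collecting: FIRST(T) = { 'a', ε }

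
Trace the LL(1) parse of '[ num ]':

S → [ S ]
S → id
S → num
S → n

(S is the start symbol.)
Stack is shown with the top on the left.

Stack    Input      Action
--------------------------
S $      [ num ] $  output S → [ S ]
[ S ] $  [ num ] $  match '['
S ] $    num ] $    output S → num
num ] $  num ] $    match 'num'
] $      ] $        match ']'
$        $          accept

The string is accepted.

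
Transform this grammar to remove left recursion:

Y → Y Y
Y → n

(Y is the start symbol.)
Y → n Y'
Y' → Y Y'
Y' → ε

Y is directly left-recursive. The standard transformation for
  A → A α₁ | ... | A α_m | β₁ | ... | β_n
is
  A  → β₁ A' | ... | β_n A'
  A' → α₁ A' | ... | α_m A' | ε

Y → n becomes Y → n Y'
Y → Y Y becomes Y' → Y Y'
Add Y' → ε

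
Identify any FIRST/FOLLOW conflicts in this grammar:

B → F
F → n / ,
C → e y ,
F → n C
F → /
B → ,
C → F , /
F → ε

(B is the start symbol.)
No FIRST/FOLLOW conflicts.

Nullable non-terminals: B, F.
FIRST sets used below: FIRST(F) = { '/', 'n', ε }

B: nullable alternative(s) B → F; FOLLOW(B) = { $ }
  B → F: FIRST \ {ε} = { '/', 'n' } — this is the only nullable alternative, skip
  B → ,: FIRST \ {ε} = { ',' } — disjoint from FOLLOW(B)

F: nullable alternative(s) F → ε; FOLLOW(F) = { $, ',' }
  F → n / ,: FIRST \ {ε} = { 'n' } — disjoint from FOLLOW(F)
  F → n C: FIRST \ {ε} = { 'n' } — disjoint from FOLLOW(F)
  F → /: FIRST \ {ε} = { '/' } — disjoint from FOLLOW(F)
  F → ε: FIRST \ {ε} = { } — this is the only nullable alternative, skip

C has no nullable alternative, so no FIRST/FOLLOW check is needed there.

No FIRST/FOLLOW conflicts found.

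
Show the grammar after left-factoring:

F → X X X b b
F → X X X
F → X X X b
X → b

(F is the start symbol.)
F → X X X F'
F' → b F''
F'' → b
F'' → ε
F' → ε
X → b

Left-factoring transforms A → αβ₁ | αβ₂ into A → αA' and A' → β₁ | β₂
(α is the longest common prefix among the alternatives). Repeat until
no nonterminal has two alternatives with a common prefix.

Round 1: F has alternatives sharing prefix 'X X X'. Introduce F': F → X X X F'
  Add: F' → b b
  Add: F' → ε
  Add: F' → b

Round 2: F' has alternatives sharing prefix 'b'. Introduce F'': F' → b F''
  Add: F'' → b
  Add: F'' → ε

No remaining common prefixes — done.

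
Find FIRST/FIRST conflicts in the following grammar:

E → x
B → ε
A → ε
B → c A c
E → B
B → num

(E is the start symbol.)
No FIRST/FIRST conflicts.

FIRST sets of the non-terminals at (or reachable through a nullable prefix from) the front of some alternative:
  FIRST(B) = { 'c', 'num', ε }

Productions for E:
  E → x: FIRST = { 'x' }
  E → B: FIRST = { 'c', 'num', ε }
Productions for B:
  B → ε: FIRST = { ε }
  B → c A c: FIRST = { 'c' }
  B → num: FIRST = { 'num' }
A has only one production, so no FIRST/FIRST conflict is possible there.

All alternatives of each non-terminal have pairwise disjoint FIRST sets.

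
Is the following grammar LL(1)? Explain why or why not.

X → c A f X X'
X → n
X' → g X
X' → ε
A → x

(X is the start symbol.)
A grammar is LL(1) if for each non-terminal N with multiple productions, the predict sets of those productions are pairwise disjoint, where PREDICT(N → α) = (FIRST(α) \ {ε}) ∪ (FOLLOW(N) if α ⇒* ε).

Relevant sets:
  FOLLOW(X') = { $, 'g' }

For X:
  PREDICT(X → c A f X X') = { 'c' }
  PREDICT(X → n) = { 'n' }
For X':
  PREDICT(X' → g X) = { 'g' }
  PREDICT(X' → ε) = { $, 'g' }
A has a single production, so nothing to check there.

Conflict found: Predict set conflict for X': { 'g' }
The grammar is NOT LL(1).

Answer: No. Predict set conflict for X': { 'g' }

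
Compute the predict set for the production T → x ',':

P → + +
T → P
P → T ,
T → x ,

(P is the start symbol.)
{ 'x' }

PREDICT(T → x ',') = (FIRST(RHS) \ {ε}) ∪ (FOLLOW(T) if ε ∈ FIRST(RHS), i.e. RHS ⇒* ε)
FIRST(x ',') = { 'x' }
ε ∉ FIRST(x ','), so FOLLOW(T) is not added.
PREDICT(T → x ',') = { 'x' }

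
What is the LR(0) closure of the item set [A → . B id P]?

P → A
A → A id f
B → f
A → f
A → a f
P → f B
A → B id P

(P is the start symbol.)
To compute CLOSURE, for each item [A → α.Bβ] where B is a non-terminal, add [B → .γ] for all productions B → γ; repeat for the newly added items until nothing changes.

Start with: [A → . B id P]
  [A → . B id P] has the dot before B: add [B → . f]
No further items can be added.

CLOSURE = { [A → . B id P], [B → . f] }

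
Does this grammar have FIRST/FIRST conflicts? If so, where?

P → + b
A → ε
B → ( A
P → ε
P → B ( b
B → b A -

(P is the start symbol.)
No FIRST/FIRST conflicts.

FIRST sets of the non-terminals at (or reachable through a nullable prefix from) the front of some alternative:
  FIRST(B) = { '(', 'b' }

Productions for P:
  P → + b: FIRST = { '+' }
  P → ε: FIRST = { ε }
  P → B ( b: FIRST = { '(', 'b' }
Productions for B:
  B → ( A: FIRST = { '(' }
  B → b A -: FIRST = { 'b' }
A has only one production, so no FIRST/FIRST conflict is possible there.

All alternatives of each non-terminal have pairwise disjoint FIRST sets.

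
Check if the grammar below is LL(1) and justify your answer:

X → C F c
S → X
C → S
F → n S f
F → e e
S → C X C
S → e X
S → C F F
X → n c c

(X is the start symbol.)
No. Predict set conflict for X: { 'n' }

Relevant sets:
  FIRST(C) = { 'e', 'n' }
  FIRST(X) = { 'e', 'n' }

For X:
  PREDICT(X → C F c) = { 'e', 'n' }
  PREDICT(X → n c c) = { 'n' }
For S:
  PREDICT(S → X) = { 'e', 'n' }
  PREDICT(S → C X C) = { 'e', 'n' }
  PREDICT(S → e X) = { 'e' }
  PREDICT(S → C F F) = { 'e', 'n' }
For F:
  PREDICT(F → n S f) = { 'n' }
  PREDICT(F → e e) = { 'e' }
C has a single production, so nothing to check there.

Conflict found: Predict set conflict for X: { 'n' }
The grammar is NOT LL(1).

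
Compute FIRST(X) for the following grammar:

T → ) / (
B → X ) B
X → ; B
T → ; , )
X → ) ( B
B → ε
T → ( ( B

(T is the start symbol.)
{ ')', ';' }

To compute FIRST(X), examine every production with X on the left-hand side, reading each right-hand side left to right until a non-nullable symbol is reached.

From X → ; B:
  - ';' is a terminal: add ';' and stop
From X → ) ( B:
  - ')' is a terminal: add ')' and stop

Collecting: FIRST(X) = { ')', ';' }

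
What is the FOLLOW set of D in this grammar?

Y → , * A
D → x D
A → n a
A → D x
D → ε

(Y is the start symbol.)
To compute FOLLOW(D), find every occurrence of D on a right-hand side N → α D β: add FIRST(β) \ {ε}, and if β is empty or nullable also add FOLLOW(N). Iterate to a fixed point.

In D → x D: D is at the end; this adds FOLLOW(D) to itself — nothing new
In A → D x: D is followed by x, add FIRST(x) \ {ε} = { 'x' }

Taking the union: FOLLOW(D) = { 'x' }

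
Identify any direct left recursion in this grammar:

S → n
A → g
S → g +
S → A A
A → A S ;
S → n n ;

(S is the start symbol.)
Yes, A is left-recursive

S → n: starts with n
A → g: starts with g
S → g +: starts with g
S → A A: starts with A
A → A S ;: LEFT RECURSIVE (starts with A)
S → n n ;: starts with n

The grammar has direct left recursion on: A.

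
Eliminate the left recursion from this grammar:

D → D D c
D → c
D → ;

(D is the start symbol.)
D is directly left-recursive. The standard transformation for
  A → A α₁ | ... | A α_m | β₁ | ... | β_n
is
  A  → β₁ A' | ... | β_n A'
  A' → α₁ A' | ... | α_m A' | ε

D → c becomes D → c D'
D → ; becomes D → ; D'
D → D D c becomes D' → D c D'
Add D' → ε

Resulting grammar:
D → c D'
D → ; D'
D' → D c D'
D' → ε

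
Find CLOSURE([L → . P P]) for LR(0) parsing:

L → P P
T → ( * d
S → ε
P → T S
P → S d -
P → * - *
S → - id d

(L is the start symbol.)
Start with: [L → . P P]
  [L → . P P] has the dot before P: add [P → . T S], [P → . S d -], [P → . * - *]
  [P → . T S] has the dot before T: add [T → . ( * d]
  [P → . S d -] has the dot before S: add [S → .], [S → . - id d]
No further items can be added.

CLOSURE = { [L → . P P], [P → . * - *], [P → . S d -], [P → . T S], [S → . - id d], [S → .], [T → . ( * d] }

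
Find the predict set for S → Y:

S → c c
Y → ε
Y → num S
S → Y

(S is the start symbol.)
PREDICT(S → Y) = (FIRST(RHS) \ {ε}) ∪ (FOLLOW(S) if ε ∈ FIRST(RHS), i.e. RHS ⇒* ε)
FIRST(Y) = { 'num', ε }
FIRST(Y) = { 'num', ε }
ε ∈ FIRST(Y) (the right-hand side is nullable), so add FOLLOW(S) = { $ }
PREDICT(S → Y) = { $, 'num' }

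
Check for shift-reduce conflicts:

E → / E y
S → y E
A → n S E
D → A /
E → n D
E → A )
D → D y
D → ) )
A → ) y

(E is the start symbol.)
Yes — I8: [E → n D .] vs [D → D . y]

A shift-reduce conflict occurs when an LR(0) state has both:
  - a complete (reduce) item [A → α .] (dot at the end), and
  - a shift item [B → β . c γ] (dot before a terminal).

Augment with E' → E and build the canonical LR(0) collection (I0 = CLOSURE({[E' → . E]}), then GOTO on every symbol after a dot until no new states appear). It has 21 states:
  I0: { [A → . ) y], [A → . n S E], [E → . / E y], [E → . A )], [E → . n D], [E' → . E] }  — shift
  I1: { [A → ) . y] }  — shift
  I2: { [A → . ) y], [A → . n S E], [E → . / E y], [E → . A )], [E → . n D], [E → / . E y] }  — shift
  I3: { [E → A . )] }  — shift
  I4: { [E' → E .] }  — accept
  I5: { [A → . ) y], [A → . n S E], [A → n . S E], [D → . ) )], [D → . A /], [D → . D y], [E → n . D], [S → . y E] }  — shift
  I6: { [A → ) . y], [D → ) . )] }  — shift
  I7: { [D → A . /] }  — shift
  I8: { [D → D . y], [E → n D .] }  — shift, reduce
  I9: { [A → . ) y], [A → . n S E], [A → n S . E], [E → . / E y], [E → . A )], [E → . n D] }  — shift
  I10: { [A → n . S E], [S → . y E] }  — shift
  I11: { [A → . ) y], [A → . n S E], [E → . / E y], [E → . A )], [E → . n D], [S → y . E] }  — shift
  I12: { [S → y E .] }  — reduce
  I13: { [A → n S E .] }  — reduce
  I14: { [D → D y .] }  — reduce
  I15: { [D → A / .] }  — reduce
  I16: { [D → ) ) .] }  — reduce
  I17: { [A → ) y .] }  — reduce
  I18: { [E → A ) .] }  — reduce
  I19: { [E → / E . y] }  — shift
  I20: { [E → / E y .] }  — reduce

I8 contains reduce item [E → n D .] and shift item [D → D . y] — shift-reduce conflict.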